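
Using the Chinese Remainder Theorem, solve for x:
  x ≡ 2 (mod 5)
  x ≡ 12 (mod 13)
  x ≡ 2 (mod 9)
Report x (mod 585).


Moduli 5, 13, 9 are pairwise coprime; by CRT there is a unique solution modulo M = 5 · 13 · 9 = 585.
Solve pairwise, accumulating the modulus:
  Start with x ≡ 2 (mod 5).
  Combine with x ≡ 12 (mod 13): since gcd(5, 13) = 1, we get a unique residue mod 65.
    Write x = 2 + 5·t and substitute into x ≡ 12 (mod 13): 5·t ≡ 12 − 2 = 10 (mod 13).
    The inverse of 5 mod 13 is 8 (since 5·8 = 40 = 3·13 + 1), so t ≡ 8·10 = 80 ≡ 2 (mod 13).
    Then x = 2 + 5·2 = 12, valid modulo lcm(5, 13) = 65: x ≡ 12 (mod 65).
  Combine with x ≡ 2 (mod 9): since gcd(65, 9) = 1, we get a unique residue mod 585.
    Write x = 12 + 65·t and substitute into x ≡ 2 (mod 9): 65·t ≡ 2 − 12 = -10 (mod 9).
    Reduce coefficients mod 9: 2·t ≡ 8 (mod 9).
    The inverse of 2 mod 9 is 5 (since 2·5 = 10 = 1·9 + 1), so t ≡ 5·8 = 40 ≡ 4 (mod 9).
    Then x = 12 + 65·4 = 272, valid modulo lcm(65, 9) = 585: x ≡ 272 (mod 585).
Verify: 272 mod 5 = 2 ✓, 272 mod 13 = 12 ✓, 272 mod 9 = 2 ✓.

x ≡ 272 (mod 585).


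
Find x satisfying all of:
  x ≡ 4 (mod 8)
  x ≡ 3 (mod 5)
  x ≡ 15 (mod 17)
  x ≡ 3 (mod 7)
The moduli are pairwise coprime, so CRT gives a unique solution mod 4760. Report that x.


Product of moduli M = 8 · 5 · 17 · 7 = 4760.
Merge one congruence at a time:
  Start: x ≡ 4 (mod 8).
  Combine with x ≡ 3 (mod 5); new modulus lcm = 40.
    Write x = 4 + 8·t and substitute into x ≡ 3 (mod 5): 8·t ≡ 3 − 4 = -1 (mod 5).
    Reduce coefficients mod 5: 3·t ≡ 4 (mod 5).
    The inverse of 3 mod 5 is 2 (since 3·2 = 6 = 1·5 + 1), so t ≡ 2·4 = 8 ≡ 3 (mod 5).
    Then x = 4 + 8·3 = 28, valid modulo lcm(8, 5) = 40: x ≡ 28 (mod 40).
  Combine with x ≡ 15 (mod 17); new modulus lcm = 680.
    Write x = 28 + 40·t and substitute into x ≡ 15 (mod 17): 40·t ≡ 15 − 28 = -13 (mod 17).
    Reduce coefficients mod 17: 6·t ≡ 4 (mod 17).
    The inverse of 6 mod 17 is 3 (since 6·3 = 18 = 1·17 + 1), so t ≡ 3·4 = 12 ≡ 12 (mod 17).
    Then x = 28 + 40·12 = 508, valid modulo lcm(40, 17) = 680: x ≡ 508 (mod 680).
  Combine with x ≡ 3 (mod 7); new modulus lcm = 4760.
    Write x = 508 + 680·t and substitute into x ≡ 3 (mod 7): 680·t ≡ 3 − 508 = -505 (mod 7).
    Reduce coefficients mod 7: 1·t ≡ 6 (mod 7).
    So t ≡ 6 (mod 7).
    Then x = 508 + 680·6 = 4588, valid modulo lcm(680, 7) = 4760: x ≡ 4588 (mod 4760).
Verify against each original: 4588 mod 8 = 4, 4588 mod 5 = 3, 4588 mod 17 = 15, 4588 mod 7 = 3.

x ≡ 4588 (mod 4760).


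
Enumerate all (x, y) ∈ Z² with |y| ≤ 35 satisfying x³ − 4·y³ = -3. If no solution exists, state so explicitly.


The equation is x³ - 4y³ = -3. For fixed y, x³ = 4·y³ − 3, so a solution requires the RHS to be a perfect cube.
Strategy: iterate y from -35 to 35, compute RHS = 4·y³ − 3, and check whether it is a (positive or negative) perfect cube.
Check small values of y:
  y = 0: RHS = -3 is not a perfect cube.
  y = 1: RHS = 1 = (1)³ ⇒ x = 1 works.
  y = -1: RHS = -7 is not a perfect cube.
  y = 2: RHS = 29 is not a perfect cube.
  y = -2: RHS = -35 is not a perfect cube.
  y = 3: RHS = 105 is not a perfect cube.
  y = -3: RHS = -111 is not a perfect cube.
Continuing the search up to |y| = 35 finds no further solutions beyond those listed.
Collected solutions: (1, 1).

Solutions (with |y| ≤ 35): (1, 1).


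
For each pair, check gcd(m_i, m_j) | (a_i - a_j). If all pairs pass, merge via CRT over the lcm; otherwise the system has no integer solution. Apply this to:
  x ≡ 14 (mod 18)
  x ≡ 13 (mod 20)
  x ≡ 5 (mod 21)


Moduli 18, 20, 21 are not pairwise coprime, so CRT works modulo lcm(m_i) when all pairwise compatibility conditions hold.
Pairwise compatibility: gcd(m_i, m_j) must divide a_i - a_j for every pair.
Merge one congruence at a time:
  Start: x ≡ 14 (mod 18).
  Combine with x ≡ 13 (mod 20): gcd(18, 20) = 2, and 13 - 14 = -1 is NOT divisible by 2.
    ⇒ system is inconsistent (no integer solution).

No solution (the system is inconsistent).


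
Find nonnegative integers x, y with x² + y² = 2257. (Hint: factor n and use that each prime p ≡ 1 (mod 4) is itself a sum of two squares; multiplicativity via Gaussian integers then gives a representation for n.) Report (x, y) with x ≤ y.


Step 1: Factor n = 2257 = 37 · 61.
Step 2: Check the mod-4 condition on each prime factor: 37 ≡ 1 (mod 4), exponent 1; 61 ≡ 1 (mod 4), exponent 1.
All primes ≡ 3 (mod 4) appear to even exponent (or don't appear), so by the two-squares theorem n IS expressible as a sum of two squares.
Step 3: Build a representation. Here n = 37 · 61 is a product of primes ≡ 1 (mod 4). Each prime p ≡ 1 (mod 4) is itself a sum of two squares; find a² by testing p − a² for a perfect square:
  37: 37 − 1² = 36 = 6² ⇒ 37 = 1² + 6².
  61: 61 − 1² = 60, 61 − 2² = 57, 61 − 3² = 52, 61 − 4² = 45, 61 − 5² = 36 = 6² ⇒ 61 = 5² + 6².
  Combine using the Brahmagupta–Fibonacci identity (a² + b²)(c² + d²) = (ac − bd)² + (ad + bc)² = (ac + bd)² + (ad − bc)²:
  37 · 61 = 2257: from (1² + 6²)(5² + 6²), take (1·5 − 6·6, 1·6 + 6·5) = (5 − 36, 6 + 30) = (-31, 36); dropping signs (only squares matter) gives (31, 36); check 31² + 36² = 961 + 1296 = 2257 ✓.
Step 4: Order so x ≤ y and verify: 31² + 36² = 961 + 1296 = 2257 = n. ✓

n = 2257 = 31² + 36² (one valid representation with x ≤ y).


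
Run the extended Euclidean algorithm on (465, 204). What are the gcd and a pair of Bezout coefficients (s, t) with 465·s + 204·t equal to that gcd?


Euclidean algorithm on (465, 204) — divide until remainder is 0:
  465 = 2 · 204 + 57
  204 = 3 · 57 + 33
  57 = 1 · 33 + 24
  33 = 1 · 24 + 9
  24 = 2 · 9 + 6
  9 = 1 · 6 + 3
  6 = 2 · 3 + 0
gcd(465, 204) = 3.
Track Bezout coefficients alongside the remainders: start with r₀ = 465 = a·1 + b·0 (s = 1, t = 0) and r₁ = 204 = a·0 + b·1 (s = 0, t = 1); each new remainder r_{k+1} = r_{k-1} − q_k·r_k inherits s_{k+1} = s_{k-1} − q_k·s_k, t_{k+1} = t_{k-1} − q_k·t_k, so r_k = a·s_k + b·t_k at every step:
  q = 2: r = 57, s = 1 − 2·0 = 1, t = 0 − 2·1 = -2  (check: 465·1 + 204·(-2) = 57)
  q = 3: r = 33, s = 0 − 3·1 = -3, t = 1 − 3·(-2) = 7  (check: 465·(-3) + 204·7 = 33)
  q = 1: r = 24, s = 1 − 1·(-3) = 4, t = -2 − 1·7 = -9  (check: 465·4 + 204·(-9) = 24)
  q = 1: r = 9, s = -3 − 1·4 = -7, t = 7 − 1·(-9) = 16  (check: 465·(-7) + 204·16 = 9)
  q = 2: r = 6, s = 4 − 2·(-7) = 18, t = -9 − 2·16 = -41  (check: 465·18 + 204·(-41) = 6)
  q = 1: r = 3, s = -7 − 1·18 = -25, t = 16 − 1·(-41) = 57  (check: 465·(-25) + 204·57 = 3)
The row with r = 3 (the gcd) gives the Bezout coefficients s = -25, t = 57.
Result: 465 · (-25) + 204 · (57) = 3.

gcd(465, 204) = 3; s = -25, t = 57 (check: 465·(-25) + 204·57 = 3).


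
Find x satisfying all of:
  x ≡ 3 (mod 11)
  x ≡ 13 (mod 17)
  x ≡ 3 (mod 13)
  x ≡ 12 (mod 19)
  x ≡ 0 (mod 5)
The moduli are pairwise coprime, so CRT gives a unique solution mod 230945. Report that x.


Product of moduli M = 11 · 17 · 13 · 19 · 5 = 230945.
Merge one congruence at a time:
  Start: x ≡ 3 (mod 11).
  Combine with x ≡ 13 (mod 17); new modulus lcm = 187.
    Write x = 3 + 11·t and substitute into x ≡ 13 (mod 17): 11·t ≡ 13 − 3 = 10 (mod 17).
    The inverse of 11 mod 17 is 14 (since 11·14 = 154 = 9·17 + 1), so t ≡ 14·10 = 140 ≡ 4 (mod 17).
    Then x = 3 + 11·4 = 47, valid modulo lcm(11, 17) = 187: x ≡ 47 (mod 187).
  Combine with x ≡ 3 (mod 13); new modulus lcm = 2431.
    Write x = 47 + 187·t and substitute into x ≡ 3 (mod 13): 187·t ≡ 3 − 47 = -44 (mod 13).
    Reduce coefficients mod 13: 5·t ≡ 8 (mod 13).
    The inverse of 5 mod 13 is 8 (since 5·8 = 40 = 3·13 + 1), so t ≡ 8·8 = 64 ≡ 12 (mod 13).
    Then x = 47 + 187·12 = 2291, valid modulo lcm(187, 13) = 2431: x ≡ 2291 (mod 2431).
  Combine with x ≡ 12 (mod 19); new modulus lcm = 46189.
    Write x = 2291 + 2431·t and substitute into x ≡ 12 (mod 19): 2431·t ≡ 12 − 2291 = -2279 (mod 19).
    Reduce coefficients mod 19: 18·t ≡ 1 (mod 19).
    The inverse of 18 mod 19 is 18 (since 18·18 = 324 = 17·19 + 1), so t ≡ 18·1 = 18 ≡ 18 (mod 19).
    Then x = 2291 + 2431·18 = 46049, valid modulo lcm(2431, 19) = 46189: x ≡ 46049 (mod 46189).
  Combine with x ≡ 0 (mod 5); new modulus lcm = 230945.
    Write x = 46049 + 46189·t and substitute into x ≡ 0 (mod 5): 46189·t ≡ 0 − 46049 = -46049 (mod 5).
    Reduce coefficients mod 5: 4·t ≡ 1 (mod 5).
    The inverse of 4 mod 5 is 4 (since 4·4 = 16 = 3·5 + 1), so t ≡ 4·1 = 4 ≡ 4 (mod 5).
    Then x = 46049 + 46189·4 = 230805, valid modulo lcm(46189, 5) = 230945: x ≡ 230805 (mod 230945).
Verify against each original: 230805 mod 11 = 3, 230805 mod 17 = 13, 230805 mod 13 = 3, 230805 mod 19 = 12, 230805 mod 5 = 0.

x ≡ 230805 (mod 230945).


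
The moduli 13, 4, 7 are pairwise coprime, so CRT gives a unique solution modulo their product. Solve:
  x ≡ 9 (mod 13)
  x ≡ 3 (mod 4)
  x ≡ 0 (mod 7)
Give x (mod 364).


Moduli 13, 4, 7 are pairwise coprime; by CRT there is a unique solution modulo M = 13 · 4 · 7 = 364.
Solve pairwise, accumulating the modulus:
  Start with x ≡ 9 (mod 13).
  Combine with x ≡ 3 (mod 4): since gcd(13, 4) = 1, we get a unique residue mod 52.
    Write x = 9 + 13·t and substitute into x ≡ 3 (mod 4): 13·t ≡ 3 − 9 = -6 (mod 4).
    Reduce coefficients mod 4: 1·t ≡ 2 (mod 4).
    So t ≡ 2 (mod 4).
    Then x = 9 + 13·2 = 35, valid modulo lcm(13, 4) = 52: x ≡ 35 (mod 52).
  Combine with x ≡ 0 (mod 7): since gcd(52, 7) = 1, we get a unique residue mod 364.
    Write x = 35 + 52·t and substitute into x ≡ 0 (mod 7): 52·t ≡ 0 − 35 = -35 (mod 7).
    Reduce coefficients mod 7: 3·t ≡ 0 (mod 7).
    The inverse of 3 mod 7 is 5 (since 3·5 = 15 = 2·7 + 1), so t ≡ 5·0 = 0 ≡ 0 (mod 7).
    Then x = 35 + 52·0 = 35, valid modulo lcm(52, 7) = 364: x ≡ 35 (mod 364).
Verify: 35 mod 13 = 9 ✓, 35 mod 4 = 3 ✓, 35 mod 7 = 0 ✓.

x ≡ 35 (mod 364).


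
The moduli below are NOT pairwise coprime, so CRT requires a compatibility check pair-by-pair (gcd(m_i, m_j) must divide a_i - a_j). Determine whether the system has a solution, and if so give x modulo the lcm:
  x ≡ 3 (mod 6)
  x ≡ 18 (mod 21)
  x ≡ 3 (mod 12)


Moduli 6, 21, 12 are not pairwise coprime, so CRT works modulo lcm(m_i) when all pairwise compatibility conditions hold.
Pairwise compatibility: gcd(m_i, m_j) must divide a_i - a_j for every pair.
Merge one congruence at a time:
  Start: x ≡ 3 (mod 6).
  Combine with x ≡ 18 (mod 21): gcd(6, 21) = 3; 18 - 3 = 15, which IS divisible by 3, so compatible.
    Write x = 3 + 6·t and substitute into x ≡ 18 (mod 21): 6·t ≡ 18 − 3 = 15 (mod 21).
    Divide the congruence (and modulus) by g = 3: 2·t ≡ 5 (mod 7).
    The inverse of 2 mod 7 is 4 (since 2·4 = 8 = 1·7 + 1), so t ≡ 4·5 = 20 ≡ 6 (mod 7).
    Then x = 3 + 6·6 = 39, valid modulo lcm(6, 21) = 42: x ≡ 39 (mod 42).
  Combine with x ≡ 3 (mod 12): gcd(42, 12) = 6; 3 - 39 = -36, which IS divisible by 6, so compatible.
    Write x = 39 + 42·t and substitute into x ≡ 3 (mod 12): 42·t ≡ 3 − 39 = -36 (mod 12).
    Divide the congruence (and modulus) by g = 6: 7·t ≡ -6 (mod 2).
    Reduce coefficients mod 2: 1·t ≡ 0 (mod 2).
    So t ≡ 0 (mod 2).
    Then x = 39 + 42·0 = 39, valid modulo lcm(42, 12) = 84: x ≡ 39 (mod 84).
Verify: 39 mod 6 = 3, 39 mod 21 = 18, 39 mod 12 = 3.

x ≡ 39 (mod 84).


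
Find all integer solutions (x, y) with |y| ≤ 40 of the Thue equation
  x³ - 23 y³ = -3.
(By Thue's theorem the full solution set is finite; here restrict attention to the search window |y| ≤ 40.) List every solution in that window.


The equation is x³ - 23y³ = -3. For fixed y, x³ = 23·y³ − 3, so a solution requires the RHS to be a perfect cube.
Strategy: iterate y from -40 to 40, compute RHS = 23·y³ − 3, and check whether it is a (positive or negative) perfect cube.
Check small values of y:
  y = 0: RHS = -3 is not a perfect cube.
  y = 1: RHS = 20 is not a perfect cube.
  y = -1: RHS = -26 is not a perfect cube.
  y = 2: RHS = 181 is not a perfect cube.
  y = -2: RHS = -187 is not a perfect cube.
  y = 3: RHS = 618 is not a perfect cube.
  y = -3: RHS = -624 is not a perfect cube.
Continuing the search up to |y| = 40 finds no solutions either.
No (x, y) in the scanned range satisfies the equation.

No integer solutions with |y| ≤ 40.


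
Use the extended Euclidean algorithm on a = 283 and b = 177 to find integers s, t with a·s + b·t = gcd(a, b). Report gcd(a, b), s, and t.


Euclidean algorithm on (283, 177) — divide until remainder is 0:
  283 = 1 · 177 + 106
  177 = 1 · 106 + 71
  106 = 1 · 71 + 35
  71 = 2 · 35 + 1
  35 = 35 · 1 + 0
gcd(283, 177) = 1.
Track Bezout coefficients alongside the remainders: start with r₀ = 283 = a·1 + b·0 (s = 1, t = 0) and r₁ = 177 = a·0 + b·1 (s = 0, t = 1); each new remainder r_{k+1} = r_{k-1} − q_k·r_k inherits s_{k+1} = s_{k-1} − q_k·s_k, t_{k+1} = t_{k-1} − q_k·t_k, so r_k = a·s_k + b·t_k at every step:
  q = 1: r = 106, s = 1 − 1·0 = 1, t = 0 − 1·1 = -1  (check: 283·1 + 177·(-1) = 106)
  q = 1: r = 71, s = 0 − 1·1 = -1, t = 1 − 1·(-1) = 2  (check: 283·(-1) + 177·2 = 71)
  q = 1: r = 35, s = 1 − 1·(-1) = 2, t = -1 − 1·2 = -3  (check: 283·2 + 177·(-3) = 35)
  q = 2: r = 1, s = -1 − 2·2 = -5, t = 2 − 2·(-3) = 8  (check: 283·(-5) + 177·8 = 1)
The row with r = 1 (the gcd) gives the Bezout coefficients s = -5, t = 8.
Result: 283 · (-5) + 177 · (8) = 1.

gcd(283, 177) = 1; s = -5, t = 8 (check: 283·(-5) + 177·8 = 1).


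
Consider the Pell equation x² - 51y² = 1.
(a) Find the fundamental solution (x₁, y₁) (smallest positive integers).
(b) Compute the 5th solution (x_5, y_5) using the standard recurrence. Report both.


Step 1: Find the fundamental solution (x₁, y₁) of x² - 51y² = 1.
  Expand √51 as a continued fraction. a₀ = ⌊√51⌋ = 7; iterate m_{k+1} = d_k·a_k − m_k, d_{k+1} = (51 − m_{k+1}²)/d_k, a_{k+1} = ⌊(a₀ + m_{k+1})/d_{k+1}⌋ (starting m₀ = 0, d₀ = 1), with convergents p_k = a_k·p_{k-1} + p_{k-2}, q_k = a_k·q_{k-1} + q_{k-2} (p₋₁ = 1, q₋₁ = 0):
  k = 0: a₀ = 7; p₀/q₀ = 7/1; p₀² − 51·q₀² = 49 − 51 = -2.
  k = 1: m = 7, d = 2, a = ⌊(7 + 7)/2⌋ = 7; p/q = (7·7 + 1)/(7·1 + 0) = 50/7; p² − 51·q² = 2500 − 2499 = 1.
  The first convergent with p² − 51·q² = 1 gives the fundamental solution (x₁, y₁) = (50, 7).
Step 2: Apply the recurrence (x_{n+1}, y_{n+1}) = (x₁x_n + 51y₁y_n, x₁y_n + y₁x_n) repeatedly.
  From (x_1, y_1) = (50, 7): x_2 = 50·50 + 51·7·7 = 4999; y_2 = 50·7 + 7·50 = 700.
  From (x_2, y_2) = (4999, 700): x_3 = 50·4999 + 51·7·700 = 499850; y_3 = 50·700 + 7·4999 = 69993.
  From (x_3, y_3) = (499850, 69993): x_4 = 50·499850 + 51·7·69993 = 49980001; y_4 = 50·69993 + 7·499850 = 6998600.
  From (x_4, y_4) = (49980001, 6998600): x_5 = 50·49980001 + 51·7·6998600 = 4997500250; y_5 = 50·6998600 + 7·49980001 = 699790007.
Step 3: Verify x_5² - 51·y_5² = 24975008748750062500 - 24975008748750062499 = 1 (should be 1). ✓

(x_1, y_1) = (50, 7); (x_5, y_5) = (4997500250, 699790007).


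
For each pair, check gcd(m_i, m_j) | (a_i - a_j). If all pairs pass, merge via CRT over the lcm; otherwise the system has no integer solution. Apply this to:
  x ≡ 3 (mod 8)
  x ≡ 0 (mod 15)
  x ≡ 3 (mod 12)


Moduli 8, 15, 12 are not pairwise coprime, so CRT works modulo lcm(m_i) when all pairwise compatibility conditions hold.
Pairwise compatibility: gcd(m_i, m_j) must divide a_i - a_j for every pair.
Merge one congruence at a time:
  Start: x ≡ 3 (mod 8).
  Combine with x ≡ 0 (mod 15): gcd(8, 15) = 1; 0 - 3 = -3, which IS divisible by 1, so compatible.
    Write x = 3 + 8·t and substitute into x ≡ 0 (mod 15): 8·t ≡ 0 − 3 = -3 (mod 15).
    Reduce coefficients mod 15: 8·t ≡ 12 (mod 15).
    The inverse of 8 mod 15 is 2 (since 8·2 = 16 = 1·15 + 1), so t ≡ 2·12 = 24 ≡ 9 (mod 15).
    Then x = 3 + 8·9 = 75, valid modulo lcm(8, 15) = 120: x ≡ 75 (mod 120).
  Combine with x ≡ 3 (mod 12): gcd(120, 12) = 12; 3 - 75 = -72, which IS divisible by 12, so compatible.
    Write x = 75 + 120·t and substitute into x ≡ 3 (mod 12): 120·t ≡ 3 − 75 = -72 (mod 12).
    Divide the congruence (and modulus) by g = 12: 10·t ≡ -6 (mod 1).
    Modulo 1 every t works; take t = 0.
    Then x = 75 + 120·0 = 75, valid modulo lcm(120, 12) = 120: x ≡ 75 (mod 120).
Verify: 75 mod 8 = 3, 75 mod 15 = 0, 75 mod 12 = 3.

x ≡ 75 (mod 120).


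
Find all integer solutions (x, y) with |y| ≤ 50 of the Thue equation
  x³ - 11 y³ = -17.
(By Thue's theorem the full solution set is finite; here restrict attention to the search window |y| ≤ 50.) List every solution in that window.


The equation is x³ - 11y³ = -17. For fixed y, x³ = 11·y³ − 17, so a solution requires the RHS to be a perfect cube.
Strategy: iterate y from -50 to 50, compute RHS = 11·y³ − 17, and check whether it is a (positive or negative) perfect cube.
Check small values of y:
  y = 0: RHS = -17 is not a perfect cube.
  y = 1: RHS = -6 is not a perfect cube.
  y = -1: RHS = -28 is not a perfect cube.
  y = 2: RHS = 71 is not a perfect cube.
  y = -2: RHS = -105 is not a perfect cube.
  y = 3: RHS = 280 is not a perfect cube.
  y = -3: RHS = -314 is not a perfect cube.
Continuing the search up to |y| = 50 finds no solutions either.
No (x, y) in the scanned range satisfies the equation.

No integer solutions with |y| ≤ 50.


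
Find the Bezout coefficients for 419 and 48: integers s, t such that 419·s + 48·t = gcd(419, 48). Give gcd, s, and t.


Euclidean algorithm on (419, 48) — divide until remainder is 0:
  419 = 8 · 48 + 35
  48 = 1 · 35 + 13
  35 = 2 · 13 + 9
  13 = 1 · 9 + 4
  9 = 2 · 4 + 1
  4 = 4 · 1 + 0
gcd(419, 48) = 1.
Track Bezout coefficients alongside the remainders: start with r₀ = 419 = a·1 + b·0 (s = 1, t = 0) and r₁ = 48 = a·0 + b·1 (s = 0, t = 1); each new remainder r_{k+1} = r_{k-1} − q_k·r_k inherits s_{k+1} = s_{k-1} − q_k·s_k, t_{k+1} = t_{k-1} − q_k·t_k, so r_k = a·s_k + b·t_k at every step:
  q = 8: r = 35, s = 1 − 8·0 = 1, t = 0 − 8·1 = -8  (check: 419·1 + 48·(-8) = 35)
  q = 1: r = 13, s = 0 − 1·1 = -1, t = 1 − 1·(-8) = 9  (check: 419·(-1) + 48·9 = 13)
  q = 2: r = 9, s = 1 − 2·(-1) = 3, t = -8 − 2·9 = -26  (check: 419·3 + 48·(-26) = 9)
  q = 1: r = 4, s = -1 − 1·3 = -4, t = 9 − 1·(-26) = 35  (check: 419·(-4) + 48·35 = 4)
  q = 2: r = 1, s = 3 − 2·(-4) = 11, t = -26 − 2·35 = -96  (check: 419·11 + 48·(-96) = 1)
The row with r = 1 (the gcd) gives the Bezout coefficients s = 11, t = -96.
Result: 419 · (11) + 48 · (-96) = 1.

gcd(419, 48) = 1; s = 11, t = -96 (check: 419·11 + 48·(-96) = 1).


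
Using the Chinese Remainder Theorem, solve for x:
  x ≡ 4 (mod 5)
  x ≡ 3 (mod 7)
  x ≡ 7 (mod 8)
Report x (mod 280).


Moduli 5, 7, 8 are pairwise coprime; by CRT there is a unique solution modulo M = 5 · 7 · 8 = 280.
Solve pairwise, accumulating the modulus:
  Start with x ≡ 4 (mod 5).
  Combine with x ≡ 3 (mod 7): since gcd(5, 7) = 1, we get a unique residue mod 35.
    Write x = 4 + 5·t and substitute into x ≡ 3 (mod 7): 5·t ≡ 3 − 4 = -1 (mod 7).
    Reduce coefficients mod 7: 5·t ≡ 6 (mod 7).
    The inverse of 5 mod 7 is 3 (since 5·3 = 15 = 2·7 + 1), so t ≡ 3·6 = 18 ≡ 4 (mod 7).
    Then x = 4 + 5·4 = 24, valid modulo lcm(5, 7) = 35: x ≡ 24 (mod 35).
  Combine with x ≡ 7 (mod 8): since gcd(35, 8) = 1, we get a unique residue mod 280.
    Write x = 24 + 35·t and substitute into x ≡ 7 (mod 8): 35·t ≡ 7 − 24 = -17 (mod 8).
    Reduce coefficients mod 8: 3·t ≡ 7 (mod 8).
    The inverse of 3 mod 8 is 3 (since 3·3 = 9 = 1·8 + 1), so t ≡ 3·7 = 21 ≡ 5 (mod 8).
    Then x = 24 + 35·5 = 199, valid modulo lcm(35, 8) = 280: x ≡ 199 (mod 280).
Verify: 199 mod 5 = 4 ✓, 199 mod 7 = 3 ✓, 199 mod 8 = 7 ✓.

x ≡ 199 (mod 280).


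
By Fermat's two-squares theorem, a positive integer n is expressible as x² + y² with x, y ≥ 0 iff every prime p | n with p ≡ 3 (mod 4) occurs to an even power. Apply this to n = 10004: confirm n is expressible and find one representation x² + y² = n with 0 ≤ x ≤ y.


Step 1: Factor n = 10004 = 2^2 · 41 · 61.
Step 2: Check the mod-4 condition on each prime factor: 2 = 2 (special); 41 ≡ 1 (mod 4), exponent 1; 61 ≡ 1 (mod 4), exponent 1.
All primes ≡ 3 (mod 4) appear to even exponent (or don't appear), so by the two-squares theorem n IS expressible as a sum of two squares.
Step 3: Build a representation. Group n = k² · m with k = 2 and m = 41 · 61 = 2501 (a product of primes ≡ 1 (mod 4)); a representation of m scales to one of n via (k·x)² + (k·y)² = k²(x² + y²). Each prime p ≡ 1 (mod 4) is itself a sum of two squares; find a² by testing p − a² for a perfect square:
  41: 41 − 1² = 40, 41 − 2² = 37, 41 − 3² = 32, 41 − 4² = 25 = 5² ⇒ 41 = 4² + 5².
  61: 61 − 1² = 60, 61 − 2² = 57, 61 − 3² = 52, 61 − 4² = 45, 61 − 5² = 36 = 6² ⇒ 61 = 5² + 6².
  Combine using the Brahmagupta–Fibonacci identity (a² + b²)(c² + d²) = (ac − bd)² + (ad + bc)² = (ac + bd)² + (ad − bc)²:
  41 · 61 = 2501: from (4² + 5²)(5² + 6²), take (4·5 − 5·6, 4·6 + 5·5) = (20 − 30, 24 + 25) = (-10, 49); dropping signs (only squares matter) gives (10, 49); check 10² + 49² = 100 + 2401 = 2501 ✓.
  Scale by k = 2: (2·10, 2·49) = (20, 98).
Step 4: Order so x ≤ y and verify: 20² + 98² = 400 + 9604 = 10004 = n. ✓

n = 10004 = 20² + 98² (one valid representation with x ≤ y).


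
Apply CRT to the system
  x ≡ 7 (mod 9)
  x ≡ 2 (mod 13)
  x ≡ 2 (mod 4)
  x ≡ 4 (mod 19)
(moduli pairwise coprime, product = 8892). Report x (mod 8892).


Product of moduli M = 9 · 13 · 4 · 19 = 8892.
Merge one congruence at a time:
  Start: x ≡ 7 (mod 9).
  Combine with x ≡ 2 (mod 13); new modulus lcm = 117.
    Write x = 7 + 9·t and substitute into x ≡ 2 (mod 13): 9·t ≡ 2 − 7 = -5 (mod 13).
    Reduce coefficients mod 13: 9·t ≡ 8 (mod 13).
    The inverse of 9 mod 13 is 3 (since 9·3 = 27 = 2·13 + 1), so t ≡ 3·8 = 24 ≡ 11 (mod 13).
    Then x = 7 + 9·11 = 106, valid modulo lcm(9, 13) = 117: x ≡ 106 (mod 117).
  Combine with x ≡ 2 (mod 4); new modulus lcm = 468.
    Write x = 106 + 117·t and substitute into x ≡ 2 (mod 4): 117·t ≡ 2 − 106 = -104 (mod 4).
    Reduce coefficients mod 4: 1·t ≡ 0 (mod 4).
    So t ≡ 0 (mod 4).
    Then x = 106 + 117·0 = 106, valid modulo lcm(117, 4) = 468: x ≡ 106 (mod 468).
  Combine with x ≡ 4 (mod 19); new modulus lcm = 8892.
    Write x = 106 + 468·t and substitute into x ≡ 4 (mod 19): 468·t ≡ 4 − 106 = -102 (mod 19).
    Reduce coefficients mod 19: 12·t ≡ 12 (mod 19).
    The inverse of 12 mod 19 is 8 (since 12·8 = 96 = 5·19 + 1), so t ≡ 8·12 = 96 ≡ 1 (mod 19).
    Then x = 106 + 468·1 = 574, valid modulo lcm(468, 19) = 8892: x ≡ 574 (mod 8892).
Verify against each original: 574 mod 9 = 7, 574 mod 13 = 2, 574 mod 4 = 2, 574 mod 19 = 4.

x ≡ 574 (mod 8892).


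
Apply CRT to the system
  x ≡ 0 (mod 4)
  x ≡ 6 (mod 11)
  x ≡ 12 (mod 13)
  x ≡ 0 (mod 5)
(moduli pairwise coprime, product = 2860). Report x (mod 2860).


Product of moduli M = 4 · 11 · 13 · 5 = 2860.
Merge one congruence at a time:
  Start: x ≡ 0 (mod 4).
  Combine with x ≡ 6 (mod 11); new modulus lcm = 44.
    Write x = 0 + 4·t and substitute into x ≡ 6 (mod 11): 4·t ≡ 6 − 0 = 6 (mod 11).
    The inverse of 4 mod 11 is 3 (since 4·3 = 12 = 1·11 + 1), so t ≡ 3·6 = 18 ≡ 7 (mod 11).
    Then x = 0 + 4·7 = 28, valid modulo lcm(4, 11) = 44: x ≡ 28 (mod 44).
  Combine with x ≡ 12 (mod 13); new modulus lcm = 572.
    Write x = 28 + 44·t and substitute into x ≡ 12 (mod 13): 44·t ≡ 12 − 28 = -16 (mod 13).
    Reduce coefficients mod 13: 5·t ≡ 10 (mod 13).
    The inverse of 5 mod 13 is 8 (since 5·8 = 40 = 3·13 + 1), so t ≡ 8·10 = 80 ≡ 2 (mod 13).
    Then x = 28 + 44·2 = 116, valid modulo lcm(44, 13) = 572: x ≡ 116 (mod 572).
  Combine with x ≡ 0 (mod 5); new modulus lcm = 2860.
    Write x = 116 + 572·t and substitute into x ≡ 0 (mod 5): 572·t ≡ 0 − 116 = -116 (mod 5).
    Reduce coefficients mod 5: 2·t ≡ 4 (mod 5).
    The inverse of 2 mod 5 is 3 (since 2·3 = 6 = 1·5 + 1), so t ≡ 3·4 = 12 ≡ 2 (mod 5).
    Then x = 116 + 572·2 = 1260, valid modulo lcm(572, 5) = 2860: x ≡ 1260 (mod 2860).
Verify against each original: 1260 mod 4 = 0, 1260 mod 11 = 6, 1260 mod 13 = 12, 1260 mod 5 = 0.

x ≡ 1260 (mod 2860).


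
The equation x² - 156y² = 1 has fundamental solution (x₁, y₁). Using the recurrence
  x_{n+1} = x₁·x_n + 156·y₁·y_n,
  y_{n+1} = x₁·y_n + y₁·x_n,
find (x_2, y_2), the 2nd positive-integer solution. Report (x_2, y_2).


Step 1: Find the fundamental solution (x₁, y₁) of x² - 156y² = 1.
  Expand √156 as a continued fraction. a₀ = ⌊√156⌋ = 12; iterate m_{k+1} = d_k·a_k − m_k, d_{k+1} = (156 − m_{k+1}²)/d_k, a_{k+1} = ⌊(a₀ + m_{k+1})/d_{k+1}⌋ (starting m₀ = 0, d₀ = 1), with convergents p_k = a_k·p_{k-1} + p_{k-2}, q_k = a_k·q_{k-1} + q_{k-2} (p₋₁ = 1, q₋₁ = 0):
  k = 0: a₀ = 12; p₀/q₀ = 12/1; p₀² − 156·q₀² = 144 − 156 = -12.
  k = 1: m = 12, d = 12, a = ⌊(12 + 12)/12⌋ = 2; p/q = (2·12 + 1)/(2·1 + 0) = 25/2; p² − 156·q² = 625 − 624 = 1.
  The first convergent with p² − 156·q² = 1 gives the fundamental solution (x₁, y₁) = (25, 2).
Step 2: Apply the recurrence (x_{n+1}, y_{n+1}) = (x₁x_n + 156y₁y_n, x₁y_n + y₁x_n) repeatedly.
  From (x_1, y_1) = (25, 2): x_2 = 25·25 + 156·2·2 = 1249; y_2 = 25·2 + 2·25 = 100.
Step 3: Verify x_2² - 156·y_2² = 1560001 - 1560000 = 1 (should be 1). ✓

(x_1, y_1) = (25, 2); (x_2, y_2) = (1249, 100).


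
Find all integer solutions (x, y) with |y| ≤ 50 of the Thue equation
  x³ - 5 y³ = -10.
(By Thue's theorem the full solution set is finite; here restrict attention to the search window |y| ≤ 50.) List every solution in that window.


The equation is x³ - 5y³ = -10. For fixed y, x³ = 5·y³ − 10, so a solution requires the RHS to be a perfect cube.
Strategy: iterate y from -50 to 50, compute RHS = 5·y³ − 10, and check whether it is a (positive or negative) perfect cube.
Check small values of y:
  y = 0: RHS = -10 is not a perfect cube.
  y = 1: RHS = -5 is not a perfect cube.
  y = -1: RHS = -15 is not a perfect cube.
  y = 2: RHS = 30 is not a perfect cube.
  y = -2: RHS = -50 is not a perfect cube.
  y = 3: RHS = 125 = (5)³ ⇒ x = 5 works.
  y = -3: RHS = -145 is not a perfect cube.
Continuing the search up to |y| = 50 finds no further solutions beyond those listed.
Collected solutions: (5, 3).

Solutions (with |y| ≤ 50): (5, 3).


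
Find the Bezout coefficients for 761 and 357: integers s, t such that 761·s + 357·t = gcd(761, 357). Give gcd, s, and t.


Euclidean algorithm on (761, 357) — divide until remainder is 0:
  761 = 2 · 357 + 47
  357 = 7 · 47 + 28
  47 = 1 · 28 + 19
  28 = 1 · 19 + 9
  19 = 2 · 9 + 1
  9 = 9 · 1 + 0
gcd(761, 357) = 1.
Track Bezout coefficients alongside the remainders: start with r₀ = 761 = a·1 + b·0 (s = 1, t = 0) and r₁ = 357 = a·0 + b·1 (s = 0, t = 1); each new remainder r_{k+1} = r_{k-1} − q_k·r_k inherits s_{k+1} = s_{k-1} − q_k·s_k, t_{k+1} = t_{k-1} − q_k·t_k, so r_k = a·s_k + b·t_k at every step:
  q = 2: r = 47, s = 1 − 2·0 = 1, t = 0 − 2·1 = -2  (check: 761·1 + 357·(-2) = 47)
  q = 7: r = 28, s = 0 − 7·1 = -7, t = 1 − 7·(-2) = 15  (check: 761·(-7) + 357·15 = 28)
  q = 1: r = 19, s = 1 − 1·(-7) = 8, t = -2 − 1·15 = -17  (check: 761·8 + 357·(-17) = 19)
  q = 1: r = 9, s = -7 − 1·8 = -15, t = 15 − 1·(-17) = 32  (check: 761·(-15) + 357·32 = 9)
  q = 2: r = 1, s = 8 − 2·(-15) = 38, t = -17 − 2·32 = -81  (check: 761·38 + 357·(-81) = 1)
The row with r = 1 (the gcd) gives the Bezout coefficients s = 38, t = -81.
Result: 761 · (38) + 357 · (-81) = 1.

gcd(761, 357) = 1; s = 38, t = -81 (check: 761·38 + 357·(-81) = 1).


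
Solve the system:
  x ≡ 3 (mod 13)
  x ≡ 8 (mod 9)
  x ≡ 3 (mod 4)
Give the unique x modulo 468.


Moduli 13, 9, 4 are pairwise coprime; by CRT there is a unique solution modulo M = 13 · 9 · 4 = 468.
Solve pairwise, accumulating the modulus:
  Start with x ≡ 3 (mod 13).
  Combine with x ≡ 8 (mod 9): since gcd(13, 9) = 1, we get a unique residue mod 117.
    Write x = 3 + 13·t and substitute into x ≡ 8 (mod 9): 13·t ≡ 8 − 3 = 5 (mod 9).
    Reduce coefficients mod 9: 4·t ≡ 5 (mod 9).
    The inverse of 4 mod 9 is 7 (since 4·7 = 28 = 3·9 + 1), so t ≡ 7·5 = 35 ≡ 8 (mod 9).
    Then x = 3 + 13·8 = 107, valid modulo lcm(13, 9) = 117: x ≡ 107 (mod 117).
  Combine with x ≡ 3 (mod 4): since gcd(117, 4) = 1, we get a unique residue mod 468.
    Write x = 107 + 117·t and substitute into x ≡ 3 (mod 4): 117·t ≡ 3 − 107 = -104 (mod 4).
    Reduce coefficients mod 4: 1·t ≡ 0 (mod 4).
    So t ≡ 0 (mod 4).
    Then x = 107 + 117·0 = 107, valid modulo lcm(117, 4) = 468: x ≡ 107 (mod 468).
Verify: 107 mod 13 = 3 ✓, 107 mod 9 = 8 ✓, 107 mod 4 = 3 ✓.

x ≡ 107 (mod 468).


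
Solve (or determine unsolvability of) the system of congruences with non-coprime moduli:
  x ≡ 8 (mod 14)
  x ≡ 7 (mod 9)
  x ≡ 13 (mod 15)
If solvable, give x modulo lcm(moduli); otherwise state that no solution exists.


Moduli 14, 9, 15 are not pairwise coprime, so CRT works modulo lcm(m_i) when all pairwise compatibility conditions hold.
Pairwise compatibility: gcd(m_i, m_j) must divide a_i - a_j for every pair.
Merge one congruence at a time:
  Start: x ≡ 8 (mod 14).
  Combine with x ≡ 7 (mod 9): gcd(14, 9) = 1; 7 - 8 = -1, which IS divisible by 1, so compatible.
    Write x = 8 + 14·t and substitute into x ≡ 7 (mod 9): 14·t ≡ 7 − 8 = -1 (mod 9).
    Reduce coefficients mod 9: 5·t ≡ 8 (mod 9).
    The inverse of 5 mod 9 is 2 (since 5·2 = 10 = 1·9 + 1), so t ≡ 2·8 = 16 ≡ 7 (mod 9).
    Then x = 8 + 14·7 = 106, valid modulo lcm(14, 9) = 126: x ≡ 106 (mod 126).
  Combine with x ≡ 13 (mod 15): gcd(126, 15) = 3; 13 - 106 = -93, which IS divisible by 3, so compatible.
    Write x = 106 + 126·t and substitute into x ≡ 13 (mod 15): 126·t ≡ 13 − 106 = -93 (mod 15).
    Divide the congruence (and modulus) by g = 3: 42·t ≡ -31 (mod 5).
    Reduce coefficients mod 5: 2·t ≡ 4 (mod 5).
    The inverse of 2 mod 5 is 3 (since 2·3 = 6 = 1·5 + 1), so t ≡ 3·4 = 12 ≡ 2 (mod 5).
    Then x = 106 + 126·2 = 358, valid modulo lcm(126, 15) = 630: x ≡ 358 (mod 630).
Verify: 358 mod 14 = 8, 358 mod 9 = 7, 358 mod 15 = 13.

x ≡ 358 (mod 630).


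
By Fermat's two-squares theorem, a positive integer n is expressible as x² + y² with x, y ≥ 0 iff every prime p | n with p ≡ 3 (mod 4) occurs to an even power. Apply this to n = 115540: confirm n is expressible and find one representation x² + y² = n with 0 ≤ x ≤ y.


Step 1: Factor n = 115540 = 2^2 · 5 · 53 · 109.
Step 2: Check the mod-4 condition on each prime factor: 2 = 2 (special); 5 ≡ 1 (mod 4), exponent 1; 53 ≡ 1 (mod 4), exponent 1; 109 ≡ 1 (mod 4), exponent 1.
All primes ≡ 3 (mod 4) appear to even exponent (or don't appear), so by the two-squares theorem n IS expressible as a sum of two squares.
Step 3: Build a representation. Group n = k² · m with k = 2 and m = 5 · 53 · 109 = 28885 (a product of primes ≡ 1 (mod 4)); a representation of m scales to one of n via (k·x)² + (k·y)² = k²(x² + y²). Each prime p ≡ 1 (mod 4) is itself a sum of two squares; find a² by testing p − a² for a perfect square:
  5: 5 − 1² = 4 = 2² ⇒ 5 = 1² + 2².
  53: 53 − 1² = 52, 53 − 2² = 49 = 7² ⇒ 53 = 2² + 7².
  109: 109 − 1² = 108, 109 − 2² = 105, 109 − 3² = 100 = 10² ⇒ 109 = 3² + 10².
  Combine using the Brahmagupta–Fibonacci identity (a² + b²)(c² + d²) = (ac − bd)² + (ad + bc)² = (ac + bd)² + (ad − bc)²:
  5 · 53 = 265: from (1² + 2²)(2² + 7²), take (1·2 − 2·7, 1·7 + 2·2) = (2 − 14, 7 + 4) = (-12, 11); dropping signs (only squares matter) gives (12, 11); check 12² + 11² = 144 + 121 = 265 ✓.
  265 · 109 = 28885: from (12² + 11²)(3² + 10²), take (12·3 − 11·10, 12·10 + 11·3) = (36 − 110, 120 + 33) = (-74, 153); dropping signs (only squares matter) gives (74, 153); check 74² + 153² = 5476 + 23409 = 28885 ✓.
  Scale by k = 2: (2·74, 2·153) = (148, 306).
Step 4: Order so x ≤ y and verify: 148² + 306² = 21904 + 93636 = 115540 = n. ✓

n = 115540 = 148² + 306² (one valid representation with x ≤ y).


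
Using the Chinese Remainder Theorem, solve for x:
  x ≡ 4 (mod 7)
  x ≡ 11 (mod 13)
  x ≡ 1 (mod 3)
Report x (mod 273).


Moduli 7, 13, 3 are pairwise coprime; by CRT there is a unique solution modulo M = 7 · 13 · 3 = 273.
Solve pairwise, accumulating the modulus:
  Start with x ≡ 4 (mod 7).
  Combine with x ≡ 11 (mod 13): since gcd(7, 13) = 1, we get a unique residue mod 91.
    Write x = 4 + 7·t and substitute into x ≡ 11 (mod 13): 7·t ≡ 11 − 4 = 7 (mod 13).
    The inverse of 7 mod 13 is 2 (since 7·2 = 14 = 1·13 + 1), so t ≡ 2·7 = 14 ≡ 1 (mod 13).
    Then x = 4 + 7·1 = 11, valid modulo lcm(7, 13) = 91: x ≡ 11 (mod 91).
  Combine with x ≡ 1 (mod 3): since gcd(91, 3) = 1, we get a unique residue mod 273.
    Write x = 11 + 91·t and substitute into x ≡ 1 (mod 3): 91·t ≡ 1 − 11 = -10 (mod 3).
    Reduce coefficients mod 3: 1·t ≡ 2 (mod 3).
    So t ≡ 2 (mod 3).
    Then x = 11 + 91·2 = 193, valid modulo lcm(91, 3) = 273: x ≡ 193 (mod 273).
Verify: 193 mod 7 = 4 ✓, 193 mod 13 = 11 ✓, 193 mod 3 = 1 ✓.

x ≡ 193 (mod 273).


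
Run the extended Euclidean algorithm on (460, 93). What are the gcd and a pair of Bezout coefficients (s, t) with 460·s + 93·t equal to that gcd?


Euclidean algorithm on (460, 93) — divide until remainder is 0:
  460 = 4 · 93 + 88
  93 = 1 · 88 + 5
  88 = 17 · 5 + 3
  5 = 1 · 3 + 2
  3 = 1 · 2 + 1
  2 = 2 · 1 + 0
gcd(460, 93) = 1.
Track Bezout coefficients alongside the remainders: start with r₀ = 460 = a·1 + b·0 (s = 1, t = 0) and r₁ = 93 = a·0 + b·1 (s = 0, t = 1); each new remainder r_{k+1} = r_{k-1} − q_k·r_k inherits s_{k+1} = s_{k-1} − q_k·s_k, t_{k+1} = t_{k-1} − q_k·t_k, so r_k = a·s_k + b·t_k at every step:
  q = 4: r = 88, s = 1 − 4·0 = 1, t = 0 − 4·1 = -4  (check: 460·1 + 93·(-4) = 88)
  q = 1: r = 5, s = 0 − 1·1 = -1, t = 1 − 1·(-4) = 5  (check: 460·(-1) + 93·5 = 5)
  q = 17: r = 3, s = 1 − 17·(-1) = 18, t = -4 − 17·5 = -89  (check: 460·18 + 93·(-89) = 3)
  q = 1: r = 2, s = -1 − 1·18 = -19, t = 5 − 1·(-89) = 94  (check: 460·(-19) + 93·94 = 2)
  q = 1: r = 1, s = 18 − 1·(-19) = 37, t = -89 − 1·94 = -183  (check: 460·37 + 93·(-183) = 1)
The row with r = 1 (the gcd) gives the Bezout coefficients s = 37, t = -183.
Result: 460 · (37) + 93 · (-183) = 1.

gcd(460, 93) = 1; s = 37, t = -183 (check: 460·37 + 93·(-183) = 1).


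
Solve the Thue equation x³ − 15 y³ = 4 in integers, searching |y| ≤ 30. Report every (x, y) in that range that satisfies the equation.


The equation is x³ - 15y³ = 4. For fixed y, x³ = 15·y³ + 4, so a solution requires the RHS to be a perfect cube.
Strategy: iterate y from -30 to 30, compute RHS = 15·y³ + 4, and check whether it is a (positive or negative) perfect cube.
Check small values of y:
  y = 0: RHS = 4 is not a perfect cube.
  y = 1: RHS = 19 is not a perfect cube.
  y = -1: RHS = -11 is not a perfect cube.
  y = 2: RHS = 124 is not a perfect cube.
  y = -2: RHS = -116 is not a perfect cube.
  y = 3: RHS = 409 is not a perfect cube.
  y = -3: RHS = -401 is not a perfect cube.
Continuing the search up to |y| = 30 finds no solutions either.
No (x, y) in the scanned range satisfies the equation.

No integer solutions with |y| ≤ 30.


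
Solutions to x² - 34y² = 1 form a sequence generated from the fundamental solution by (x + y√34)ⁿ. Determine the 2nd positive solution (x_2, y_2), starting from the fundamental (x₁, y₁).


Step 1: Find the fundamental solution (x₁, y₁) of x² - 34y² = 1.
  Expand √34 as a continued fraction. a₀ = ⌊√34⌋ = 5; iterate m_{k+1} = d_k·a_k − m_k, d_{k+1} = (34 − m_{k+1}²)/d_k, a_{k+1} = ⌊(a₀ + m_{k+1})/d_{k+1}⌋ (starting m₀ = 0, d₀ = 1), with convergents p_k = a_k·p_{k-1} + p_{k-2}, q_k = a_k·q_{k-1} + q_{k-2} (p₋₁ = 1, q₋₁ = 0):
  k = 0: a₀ = 5; p₀/q₀ = 5/1; p₀² − 34·q₀² = 25 − 34 = -9.
  k = 1: m = 5, d = 9, a = ⌊(5 + 5)/9⌋ = 1; p/q = (1·5 + 1)/(1·1 + 0) = 6/1; p² − 34·q² = 36 − 34 = 2.
  k = 2: m = 4, d = 2, a = ⌊(5 + 4)/2⌋ = 4; p/q = (4·6 + 5)/(4·1 + 1) = 29/5; p² − 34·q² = 841 − 850 = -9.
  k = 3: m = 4, d = 9, a = ⌊(5 + 4)/9⌋ = 1; p/q = (1·29 + 6)/(1·5 + 1) = 35/6; p² − 34·q² = 1225 − 1224 = 1.
  The first convergent with p² − 34·q² = 1 gives the fundamental solution (x₁, y₁) = (35, 6).
Step 2: Apply the recurrence (x_{n+1}, y_{n+1}) = (x₁x_n + 34y₁y_n, x₁y_n + y₁x_n) repeatedly.
  From (x_1, y_1) = (35, 6): x_2 = 35·35 + 34·6·6 = 2449; y_2 = 35·6 + 6·35 = 420.
Step 3: Verify x_2² - 34·y_2² = 5997601 - 5997600 = 1 (should be 1). ✓

(x_1, y_1) = (35, 6); (x_2, y_2) = (2449, 420).


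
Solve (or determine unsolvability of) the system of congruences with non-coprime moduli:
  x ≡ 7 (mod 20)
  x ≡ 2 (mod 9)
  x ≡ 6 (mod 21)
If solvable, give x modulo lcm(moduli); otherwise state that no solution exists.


Moduli 20, 9, 21 are not pairwise coprime, so CRT works modulo lcm(m_i) when all pairwise compatibility conditions hold.
Pairwise compatibility: gcd(m_i, m_j) must divide a_i - a_j for every pair.
Merge one congruence at a time:
  Start: x ≡ 7 (mod 20).
  Combine with x ≡ 2 (mod 9): gcd(20, 9) = 1; 2 - 7 = -5, which IS divisible by 1, so compatible.
    Write x = 7 + 20·t and substitute into x ≡ 2 (mod 9): 20·t ≡ 2 − 7 = -5 (mod 9).
    Reduce coefficients mod 9: 2·t ≡ 4 (mod 9).
    The inverse of 2 mod 9 is 5 (since 2·5 = 10 = 1·9 + 1), so t ≡ 5·4 = 20 ≡ 2 (mod 9).
    Then x = 7 + 20·2 = 47, valid modulo lcm(20, 9) = 180: x ≡ 47 (mod 180).
  Combine with x ≡ 6 (mod 21): gcd(180, 21) = 3, and 6 - 47 = -41 is NOT divisible by 3.
    ⇒ system is inconsistent (no integer solution).

No solution (the system is inconsistent).


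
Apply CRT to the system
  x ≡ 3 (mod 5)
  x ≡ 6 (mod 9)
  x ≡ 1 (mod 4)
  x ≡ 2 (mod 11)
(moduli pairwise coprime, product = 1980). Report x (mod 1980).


Product of moduli M = 5 · 9 · 4 · 11 = 1980.
Merge one congruence at a time:
  Start: x ≡ 3 (mod 5).
  Combine with x ≡ 6 (mod 9); new modulus lcm = 45.
    Write x = 3 + 5·t and substitute into x ≡ 6 (mod 9): 5·t ≡ 6 − 3 = 3 (mod 9).
    The inverse of 5 mod 9 is 2 (since 5·2 = 10 = 1·9 + 1), so t ≡ 2·3 = 6 ≡ 6 (mod 9).
    Then x = 3 + 5·6 = 33, valid modulo lcm(5, 9) = 45: x ≡ 33 (mod 45).
  Combine with x ≡ 1 (mod 4); new modulus lcm = 180.
    Write x = 33 + 45·t and substitute into x ≡ 1 (mod 4): 45·t ≡ 1 − 33 = -32 (mod 4).
    Reduce coefficients mod 4: 1·t ≡ 0 (mod 4).
    So t ≡ 0 (mod 4).
    Then x = 33 + 45·0 = 33, valid modulo lcm(45, 4) = 180: x ≡ 33 (mod 180).
  Combine with x ≡ 2 (mod 11); new modulus lcm = 1980.
    Write x = 33 + 180·t and substitute into x ≡ 2 (mod 11): 180·t ≡ 2 − 33 = -31 (mod 11).
    Reduce coefficients mod 11: 4·t ≡ 2 (mod 11).
    The inverse of 4 mod 11 is 3 (since 4·3 = 12 = 1·11 + 1), so t ≡ 3·2 = 6 ≡ 6 (mod 11).
    Then x = 33 + 180·6 = 1113, valid modulo lcm(180, 11) = 1980: x ≡ 1113 (mod 1980).
Verify against each original: 1113 mod 5 = 3, 1113 mod 9 = 6, 1113 mod 4 = 1, 1113 mod 11 = 2.

x ≡ 1113 (mod 1980).


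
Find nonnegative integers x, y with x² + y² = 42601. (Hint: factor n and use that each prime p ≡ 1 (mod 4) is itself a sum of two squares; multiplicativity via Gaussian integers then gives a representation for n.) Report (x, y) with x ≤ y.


Step 1: Factor n = 42601 = 13 · 29 · 113.
Step 2: Check the mod-4 condition on each prime factor: 13 ≡ 1 (mod 4), exponent 1; 29 ≡ 1 (mod 4), exponent 1; 113 ≡ 1 (mod 4), exponent 1.
All primes ≡ 3 (mod 4) appear to even exponent (or don't appear), so by the two-squares theorem n IS expressible as a sum of two squares.
Step 3: Build a representation. Here n = 13 · 29 · 113 is a product of primes ≡ 1 (mod 4). Each prime p ≡ 1 (mod 4) is itself a sum of two squares; find a² by testing p − a² for a perfect square:
  13: 13 − 1² = 12, 13 − 2² = 9 = 3² ⇒ 13 = 2² + 3².
  29: 29 − 1² = 28, 29 − 2² = 25 = 5² ⇒ 29 = 2² + 5².
  113: 113 − 1² = 112, 113 − 2² = 109, 113 − 3² = 104, 113 − 4² = 97, 113 − 5² = 88, 113 − 6² = 77, 113 − 7² = 64 = 8² ⇒ 113 = 7² + 8².
  Combine using the Brahmagupta–Fibonacci identity (a² + b²)(c² + d²) = (ac − bd)² + (ad + bc)² = (ac + bd)² + (ad − bc)²:
  13 · 29 = 377: from (2² + 3²)(2² + 5²), take (2·2 − 3·5, 2·5 + 3·2) = (4 − 15, 10 + 6) = (-11, 16); dropping signs (only squares matter) gives (11, 16); check 11² + 16² = 121 + 256 = 377 ✓.
  377 · 113 = 42601: from (11² + 16²)(7² + 8²), take (11·7 − 16·8, 11·8 + 16·7) = (77 − 128, 88 + 112) = (-51, 200); dropping signs (only squares matter) gives (51, 200); check 51² + 200² = 2601 + 40000 = 42601 ✓.
Step 4: Order so x ≤ y and verify: 51² + 200² = 2601 + 40000 = 42601 = n. ✓

n = 42601 = 51² + 200² (one valid representation with x ≤ y).
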